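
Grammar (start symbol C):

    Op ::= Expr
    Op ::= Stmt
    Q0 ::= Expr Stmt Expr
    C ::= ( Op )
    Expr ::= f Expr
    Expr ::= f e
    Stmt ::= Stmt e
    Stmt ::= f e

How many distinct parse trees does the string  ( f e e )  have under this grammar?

1

Parse trees for ( f e e ):
  [C ( [Op [Stmt [Stmt f e] e]] )]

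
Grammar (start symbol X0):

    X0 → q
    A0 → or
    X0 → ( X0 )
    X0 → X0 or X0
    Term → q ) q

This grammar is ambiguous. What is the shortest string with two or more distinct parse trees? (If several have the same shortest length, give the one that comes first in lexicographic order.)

length 1: no string has ≥2 trees
length 3: no string has ≥2 trees
length 5: q or q or q has 2 parse trees

Two derivations of q or q or q:
  X0 ⇒ X0 or X0 ⇒ q or X0 ⇒ q or X0 or X0 ⇒ q or q or X0 ⇒ q or q or q
  X0 ⇒ X0 or X0 ⇒ X0 or X0 or X0 ⇒ q or X0 or X0 ⇒ q or q or X0 ⇒ q or q or q

q or q or q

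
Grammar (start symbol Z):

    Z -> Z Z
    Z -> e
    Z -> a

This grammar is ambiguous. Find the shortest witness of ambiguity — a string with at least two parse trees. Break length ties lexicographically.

length 1: no string has ≥2 trees
length 2: no string has ≥2 trees
length 3: a a a has 2 parse trees

Two derivations of a a a:
  Z ⇒ Z Z ⇒ Z Z Z ⇒ a Z Z ⇒ a a Z ⇒ a a a
  Z ⇒ Z Z ⇒ a Z ⇒ a Z Z ⇒ a a Z ⇒ a a a

a a a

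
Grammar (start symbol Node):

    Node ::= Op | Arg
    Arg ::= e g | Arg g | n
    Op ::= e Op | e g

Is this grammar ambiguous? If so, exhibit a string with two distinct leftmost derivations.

Witness: e g

Derivation 1: Node ⇒ Op ⇒ e g
Derivation 2: Node ⇒ Arg ⇒ e g

Two distinct leftmost derivations for the same string.

Ambiguous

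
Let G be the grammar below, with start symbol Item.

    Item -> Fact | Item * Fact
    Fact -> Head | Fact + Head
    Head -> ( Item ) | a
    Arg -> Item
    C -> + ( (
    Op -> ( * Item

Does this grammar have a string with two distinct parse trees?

Unambiguous

(Arg, C, Op are unreachable from Item, so their rules don't affect L(Item).) The grammar is stratified — Item handles '*' (left-recursive), Fact handles '+', Head atoms. Each operator has a fixed associativity and precedence level, so every string has one parse.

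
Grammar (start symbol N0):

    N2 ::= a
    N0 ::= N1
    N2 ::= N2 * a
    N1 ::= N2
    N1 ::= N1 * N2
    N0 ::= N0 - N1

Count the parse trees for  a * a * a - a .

Parse trees for a * a * a - a:
  [N0 [N0 [N1 [N2 [N2 [N2 a] * a] * a]]] - [N1 [N2 a]]]
  [N0 [N0 [N1 [N1 [N2 a]] * [N2 [N2 a] * a]]] - [N1 [N2 a]]]
  [N0 [N0 [N1 [N1 [N2 [N2 a] * a]] * [N2 a]]] - [N1 [N2 a]]]
  [N0 [N0 [N1 [N1 [N1 [N2 a]] * [N2 a]] * [N2 a]]] - [N1 [N2 a]]]

4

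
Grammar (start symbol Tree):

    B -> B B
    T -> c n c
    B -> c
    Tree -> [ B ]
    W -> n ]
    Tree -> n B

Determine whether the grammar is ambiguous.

Ambiguous

Witness: n c c c

Derivation 1: Tree ⇒ n B ⇒ n B B ⇒ n B B B ⇒ n c B B ⇒ n c c B ⇒ n c c c
Derivation 2: Tree ⇒ n B ⇒ n B B ⇒ n c B ⇒ n c B B ⇒ n c c B ⇒ n c c c

Two distinct leftmost derivations for the same string.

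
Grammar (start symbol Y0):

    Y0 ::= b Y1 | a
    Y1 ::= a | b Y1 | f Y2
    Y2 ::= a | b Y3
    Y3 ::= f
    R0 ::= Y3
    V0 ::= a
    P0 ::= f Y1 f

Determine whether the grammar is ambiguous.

Only Y0, Y1, Y2, Y3 are reachable from Y0; ignoring the rest: Each reachable nonterminal has at most one production per leading terminal, and all productions are right-linear; the derivation is determined token-by-token.

Unambiguous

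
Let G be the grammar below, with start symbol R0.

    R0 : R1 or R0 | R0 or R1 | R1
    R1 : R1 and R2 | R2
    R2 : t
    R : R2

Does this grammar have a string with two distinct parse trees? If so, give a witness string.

Ambiguous

Witness: t or t

Derivation 1: R0 ⇒ R1 or R0 ⇒ R2 or R0 ⇒ t or R0 ⇒ t or R1 ⇒ t or R2 ⇒ t or t
Derivation 2: R0 ⇒ R0 or R1 ⇒ R1 or R1 ⇒ R2 or R1 ⇒ t or R1 ⇒ t or R2 ⇒ t or t

Two distinct leftmost derivations for the same string.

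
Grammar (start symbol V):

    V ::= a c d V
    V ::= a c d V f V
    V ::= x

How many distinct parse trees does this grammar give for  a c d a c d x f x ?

Parse trees for a c d a c d x f x:
  [V a c d [V a c d [V x] f [V x]]]
  [V a c d [V a c d [V x]] f [V x]]

2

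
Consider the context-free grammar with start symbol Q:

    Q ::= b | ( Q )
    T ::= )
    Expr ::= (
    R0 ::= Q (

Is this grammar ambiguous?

Only Q is reachable from Q; ignoring the rest: L(Q) is { openⁿ atom closeⁿ : n ≥ 0 }. The bracket depth fixes n, and the derivation is forced at every step.

Unambiguous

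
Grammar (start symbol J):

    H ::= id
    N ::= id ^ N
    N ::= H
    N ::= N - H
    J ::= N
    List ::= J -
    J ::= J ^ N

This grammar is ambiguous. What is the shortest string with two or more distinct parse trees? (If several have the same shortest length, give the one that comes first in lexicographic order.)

length 1: no string has ≥2 trees
length 3: id ^ id has 2 parse trees

Two derivations of id ^ id:
  J ⇒ N ⇒ id ^ N ⇒ id ^ H ⇒ id ^ id
  J ⇒ J ^ N ⇒ N ^ N ⇒ H ^ N ⇒ id ^ N ⇒ id ^ H ⇒ id ^ id

id ^ id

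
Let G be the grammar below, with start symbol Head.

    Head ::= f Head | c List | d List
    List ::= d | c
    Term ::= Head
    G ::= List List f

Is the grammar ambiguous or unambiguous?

(Term, G are unreachable from Head, so their rules don't affect L(Head).) The reachable rules are right-linear with at most one rule per (nonterminal, next-terminal) pair. Each input token forces the next rule, so parsing is deterministic.

Unambiguous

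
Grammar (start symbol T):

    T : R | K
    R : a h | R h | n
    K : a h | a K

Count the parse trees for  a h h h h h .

Parse trees for a h h h h h:
  [T [R [R [R [R [R a h] h] h] h] h]]

1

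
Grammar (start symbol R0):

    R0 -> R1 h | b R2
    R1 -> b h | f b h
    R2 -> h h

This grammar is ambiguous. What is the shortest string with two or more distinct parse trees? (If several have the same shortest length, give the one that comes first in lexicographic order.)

b h h

length 3: b h h has 2 parse trees

Two derivations of b h h:
  R0 ⇒ R1 h ⇒ b h h
  R0 ⇒ b R2 ⇒ b h h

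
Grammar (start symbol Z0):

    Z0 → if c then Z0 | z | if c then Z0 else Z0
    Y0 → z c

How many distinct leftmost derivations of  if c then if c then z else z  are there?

2

Parse trees for if c then if c then z else z:
  [Z0 if c then [Z0 if c then [Z0 z] else [Z0 z]]]
  [Z0 if c then [Z0 if c then [Z0 z]] else [Z0 z]]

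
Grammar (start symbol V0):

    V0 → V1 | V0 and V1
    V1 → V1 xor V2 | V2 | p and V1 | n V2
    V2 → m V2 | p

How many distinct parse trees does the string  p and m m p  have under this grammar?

2

Parse trees for p and m m p:
  [V0 [V1 p and [V1 [V2 m [V2 m [V2 p]]]]]]
  [V0 [V0 [V1 [V2 p]]] and [V1 [V2 m [V2 m [V2 p]]]]]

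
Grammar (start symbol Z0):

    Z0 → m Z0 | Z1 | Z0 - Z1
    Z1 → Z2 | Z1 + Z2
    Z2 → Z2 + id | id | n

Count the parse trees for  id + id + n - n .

2

Parse trees for id + id + n - n:
  [Z0 [Z0 [Z1 [Z1 [Z2 [Z2 id] + id]] + [Z2 n]]] - [Z1 [Z2 n]]]
  [Z0 [Z0 [Z1 [Z1 [Z1 [Z2 id]] + [Z2 id]] + [Z2 n]]] - [Z1 [Z2 n]]]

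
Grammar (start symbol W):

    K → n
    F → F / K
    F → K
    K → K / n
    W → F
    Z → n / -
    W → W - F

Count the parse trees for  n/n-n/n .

4

Parse trees for n/n-n/n:
  [W [W [F [F [K n]] / [K n]]] - [F [F [K n]] / [K n]]]
  [W [W [F [F [K n]] / [K n]]] - [F [K [K n] / n]]]
  [W [W [F [K [K n] / n]]] - [F [F [K n]] / [K n]]]
  [W [W [F [K [K n] / n]]] - [F [K [K n] / n]]]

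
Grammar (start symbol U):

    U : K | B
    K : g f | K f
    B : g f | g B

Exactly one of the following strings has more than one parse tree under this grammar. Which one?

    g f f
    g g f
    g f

g f f: 1 tree
g g f: 1 tree
g f: 2 trees

g f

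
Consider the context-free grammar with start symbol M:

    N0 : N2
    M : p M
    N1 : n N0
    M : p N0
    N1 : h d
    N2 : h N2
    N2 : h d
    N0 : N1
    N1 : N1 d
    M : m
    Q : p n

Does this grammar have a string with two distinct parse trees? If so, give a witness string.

Witness: p h d

Derivation 1: M ⇒ p N0 ⇒ p N2 ⇒ p h d
Derivation 2: M ⇒ p N0 ⇒ p N1 ⇒ p h d

Two distinct leftmost derivations for the same string.

Ambiguous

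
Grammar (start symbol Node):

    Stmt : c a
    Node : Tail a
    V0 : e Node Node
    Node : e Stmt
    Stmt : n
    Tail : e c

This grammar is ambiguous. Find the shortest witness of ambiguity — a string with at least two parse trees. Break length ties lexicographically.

e c a

length 2: no string has ≥2 trees
length 3: e c a has 2 parse trees

Two derivations of e c a:
  Node ⇒ Tail a ⇒ e c a
  Node ⇒ e Stmt ⇒ e c a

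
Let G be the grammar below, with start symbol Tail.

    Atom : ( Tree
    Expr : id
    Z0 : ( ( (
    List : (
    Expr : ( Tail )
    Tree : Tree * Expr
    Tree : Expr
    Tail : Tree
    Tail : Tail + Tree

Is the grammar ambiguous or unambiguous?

Unambiguous

Only Tail, Tree, Expr are reachable from Tail; ignoring the rest: Tail → Tail + Tree | Tree  ;  Tree → Tree * Expr | Expr  — a left-associative chain with Expr at the bottom. Each string factors uniquely by precedence.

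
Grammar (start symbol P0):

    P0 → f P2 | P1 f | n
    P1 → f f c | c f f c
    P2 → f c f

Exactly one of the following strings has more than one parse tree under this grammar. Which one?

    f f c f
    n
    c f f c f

f f c f: 2 trees
n: 1 tree
c f f c f: 1 tree

f f c f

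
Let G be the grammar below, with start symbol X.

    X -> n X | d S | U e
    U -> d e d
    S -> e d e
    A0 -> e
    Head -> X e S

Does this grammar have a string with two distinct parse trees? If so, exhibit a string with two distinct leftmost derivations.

Ambiguous

Witness: d e d e

Derivation 1: X ⇒ d S ⇒ d e d e
Derivation 2: X ⇒ U e ⇒ d e d e

Two distinct leftmost derivations for the same string.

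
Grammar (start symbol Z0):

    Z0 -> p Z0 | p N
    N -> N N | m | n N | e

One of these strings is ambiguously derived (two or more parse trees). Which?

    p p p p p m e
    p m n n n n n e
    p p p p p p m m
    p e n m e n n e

p e n m e n n e

p p p p p m e: 1 tree
p m n n n n n e: 1 tree
p p p p p p m m: 1 tree
p e n m e n n e: 9 trees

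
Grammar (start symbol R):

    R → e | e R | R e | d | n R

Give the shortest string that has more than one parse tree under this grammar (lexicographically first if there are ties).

length 1: no string has ≥2 trees
length 2: e e has 2 parse trees

Two derivations of e e:
  R ⇒ e R ⇒ e e
  R ⇒ R e ⇒ e e

e e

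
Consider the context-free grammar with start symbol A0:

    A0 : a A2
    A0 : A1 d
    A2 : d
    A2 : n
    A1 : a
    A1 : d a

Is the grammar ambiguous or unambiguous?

Ambiguous

Witness: a d

Derivation 1: A0 ⇒ a A2 ⇒ a d
Derivation 2: A0 ⇒ A1 d ⇒ a d

Two distinct leftmost derivations for the same string.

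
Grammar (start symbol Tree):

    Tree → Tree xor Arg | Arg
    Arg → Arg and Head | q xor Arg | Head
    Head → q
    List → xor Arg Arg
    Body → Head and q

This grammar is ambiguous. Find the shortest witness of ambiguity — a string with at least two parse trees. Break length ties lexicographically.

length 1: no string has ≥2 trees
length 3: q xor q has 2 parse trees

Two derivations of q xor q:
  Tree ⇒ Tree xor Arg ⇒ Arg xor Arg ⇒ Head xor Arg ⇒ q xor Arg ⇒ q xor Head ⇒ q xor q
  Tree ⇒ Arg ⇒ q xor Arg ⇒ q xor Head ⇒ q xor q

q xor q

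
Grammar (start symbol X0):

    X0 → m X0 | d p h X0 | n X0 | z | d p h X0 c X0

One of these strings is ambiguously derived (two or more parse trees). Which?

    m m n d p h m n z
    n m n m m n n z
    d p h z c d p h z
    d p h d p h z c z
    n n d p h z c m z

d p h d p h z c z

m m n d p h m n z: 1 tree
n m n m m n n z: 1 tree
d p h z c d p h z: 1 tree
d p h d p h z c z: 2 trees
n n d p h z c m z: 1 tree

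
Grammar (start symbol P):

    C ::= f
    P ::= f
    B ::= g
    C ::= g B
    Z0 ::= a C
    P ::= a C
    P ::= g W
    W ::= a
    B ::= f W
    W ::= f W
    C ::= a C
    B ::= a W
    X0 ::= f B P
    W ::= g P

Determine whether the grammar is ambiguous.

(Z0, X0 are unreachable from P, so their rules don't affect L(P).) Each reachable nonterminal has at most one production per leading terminal, and all productions are right-linear; the derivation is determined token-by-token.

Unambiguous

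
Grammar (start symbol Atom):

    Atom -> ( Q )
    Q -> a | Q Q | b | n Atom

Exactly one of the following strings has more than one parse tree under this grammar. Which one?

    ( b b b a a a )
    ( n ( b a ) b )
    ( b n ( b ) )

( b b b a a a ): 42 trees
( n ( b a ) b ): 1 tree
( b n ( b ) ): 1 tree

( b b b a a a )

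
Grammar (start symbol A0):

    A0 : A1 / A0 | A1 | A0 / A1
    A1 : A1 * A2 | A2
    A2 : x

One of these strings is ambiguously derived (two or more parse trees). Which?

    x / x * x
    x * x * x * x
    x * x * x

x / x * x

x / x * x: 2 trees
x * x * x * x: 1 tree
x * x * x: 1 tree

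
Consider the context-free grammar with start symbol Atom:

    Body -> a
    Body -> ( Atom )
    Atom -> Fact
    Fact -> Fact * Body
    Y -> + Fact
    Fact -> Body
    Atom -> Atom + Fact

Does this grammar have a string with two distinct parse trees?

Only Atom, Fact, Body are reachable from Atom; ignoring the rest: Atom → Atom + Fact | Fact  ;  Fact → Fact * Body | Body  — a left-associative chain with Body at the bottom. Each string factors uniquely by precedence.

Unambiguous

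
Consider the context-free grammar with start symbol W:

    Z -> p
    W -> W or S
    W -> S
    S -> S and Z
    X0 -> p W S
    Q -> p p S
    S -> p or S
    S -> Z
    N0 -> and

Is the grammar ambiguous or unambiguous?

Ambiguous

Witness: p or p

Derivation 1: W ⇒ W or S ⇒ S or S ⇒ Z or S ⇒ p or S ⇒ p or Z ⇒ p or p
Derivation 2: W ⇒ S ⇒ p or S ⇒ p or Z ⇒ p or p

Two distinct leftmost derivations for the same string.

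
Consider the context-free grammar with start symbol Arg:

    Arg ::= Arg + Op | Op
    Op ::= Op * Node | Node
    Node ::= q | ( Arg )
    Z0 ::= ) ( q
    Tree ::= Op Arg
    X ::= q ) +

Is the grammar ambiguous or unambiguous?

Unambiguous

(Z0, Tree, X are unreachable from Arg, so their rules don't affect L(Arg).) This is a standard precedence ladder (Arg over Op over Node), with each level left-recursive on its own operator ('+' at Arg, '*' at Op). That structure is LR(1), hence unambiguous.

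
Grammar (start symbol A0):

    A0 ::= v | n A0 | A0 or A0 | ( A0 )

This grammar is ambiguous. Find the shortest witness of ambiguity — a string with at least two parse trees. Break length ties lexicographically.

length 1: no string has ≥2 trees
length 2: no string has ≥2 trees
length 3: no string has ≥2 trees
length 4: n v or v has 2 parse trees

Two derivations of n v or v:
  A0 ⇒ n A0 ⇒ n A0 or A0 ⇒ n v or A0 ⇒ n v or v
  A0 ⇒ A0 or A0 ⇒ n A0 or A0 ⇒ n v or A0 ⇒ n v or v

n v or v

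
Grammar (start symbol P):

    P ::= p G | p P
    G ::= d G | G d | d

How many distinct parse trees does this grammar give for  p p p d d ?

2

Parse trees for p p p d d:
  [P p [P p [P p [G d [G d]]]]]
  [P p [P p [P p [G [G d] d]]]]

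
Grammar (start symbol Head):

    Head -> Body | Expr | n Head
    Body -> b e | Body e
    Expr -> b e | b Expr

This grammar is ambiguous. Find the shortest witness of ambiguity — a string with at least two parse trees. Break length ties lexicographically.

length 2: b e has 2 parse trees

Two derivations of b e:
  Head ⇒ Body ⇒ b e
  Head ⇒ Expr ⇒ b e

b e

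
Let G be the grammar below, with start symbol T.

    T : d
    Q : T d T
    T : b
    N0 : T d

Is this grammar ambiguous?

Unambiguous

Only T is reachable from T; ignoring the rest: Restricted to the reachable nonterminals, every rule has the form A → t or A → t B, and no two rules for the same A share a first terminal. The grammar encodes a DFA — one run per string.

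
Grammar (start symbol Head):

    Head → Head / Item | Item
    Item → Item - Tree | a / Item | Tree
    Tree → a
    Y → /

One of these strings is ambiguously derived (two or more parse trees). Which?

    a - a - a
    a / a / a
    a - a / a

a / a / a

a - a - a: 1 tree
a / a / a: 4 trees
a - a / a: 1 tree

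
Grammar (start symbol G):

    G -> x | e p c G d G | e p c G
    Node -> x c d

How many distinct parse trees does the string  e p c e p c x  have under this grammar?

1

Parse trees for e p c e p c x:
  [G e p c [G e p c [G x]]]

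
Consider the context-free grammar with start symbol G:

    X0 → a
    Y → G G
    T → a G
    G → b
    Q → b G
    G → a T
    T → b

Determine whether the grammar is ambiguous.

Unambiguous

Only G, T are reachable from G; ignoring the rest: The reachable rules are right-linear with at most one rule per (nonterminal, next-terminal) pair. Each input token forces the next rule, so parsing is deterministic.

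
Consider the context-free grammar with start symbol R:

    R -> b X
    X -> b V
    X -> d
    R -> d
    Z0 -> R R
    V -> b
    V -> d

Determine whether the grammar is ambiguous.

(Z0 is unreachable from R, so its rules don't affect L(R).) Restricted to the reachable nonterminals, every rule has the form A → t or A → t B, and no two rules for the same A share a first terminal. The grammar encodes a DFA — one run per string.

Unambiguous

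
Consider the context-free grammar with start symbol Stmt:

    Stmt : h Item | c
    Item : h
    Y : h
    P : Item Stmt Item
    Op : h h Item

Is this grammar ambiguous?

Only Stmt, Item are reachable from Stmt; ignoring the rest: Each reachable nonterminal has at most one production per leading terminal, and all productions are right-linear; the derivation is determined token-by-token.

Unambiguous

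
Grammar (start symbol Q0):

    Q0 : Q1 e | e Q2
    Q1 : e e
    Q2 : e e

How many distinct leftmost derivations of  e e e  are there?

Parse trees for e e e:
  [Q0 [Q1 e e] e]
  [Q0 e [Q2 e e]]

2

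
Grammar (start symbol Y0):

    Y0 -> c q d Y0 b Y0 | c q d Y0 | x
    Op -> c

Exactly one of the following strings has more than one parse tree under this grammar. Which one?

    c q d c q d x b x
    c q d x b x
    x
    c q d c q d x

c q d c q d x b x

c q d c q d x b x: 2 trees
c q d x b x: 1 tree
x: 1 tree
c q d c q d x: 1 tree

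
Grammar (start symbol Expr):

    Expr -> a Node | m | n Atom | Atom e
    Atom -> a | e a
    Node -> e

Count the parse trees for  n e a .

1

Parse trees for n e a:
  [Expr n [Atom e a]]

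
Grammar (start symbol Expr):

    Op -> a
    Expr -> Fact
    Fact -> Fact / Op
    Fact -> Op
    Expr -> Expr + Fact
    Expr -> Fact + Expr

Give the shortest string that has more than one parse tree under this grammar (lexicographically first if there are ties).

a + a

length 1: no string has ≥2 trees
length 3: a + a has 2 parse trees

Two derivations of a + a:
  Expr ⇒ Expr + Fact ⇒ Fact + Fact ⇒ Op + Fact ⇒ a + Fact ⇒ a + Op ⇒ a + a
  Expr ⇒ Fact + Expr ⇒ Op + Expr ⇒ a + Expr ⇒ a + Fact ⇒ a + Op ⇒ a + a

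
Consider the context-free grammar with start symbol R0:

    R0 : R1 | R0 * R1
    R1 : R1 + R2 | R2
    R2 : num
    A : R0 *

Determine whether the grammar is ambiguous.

(A is unreachable from R0, so its rules don't affect L(R0).) This is a standard precedence ladder (R0 over R1 over R2), with each level left-recursive on its own operator ('*' at R0, '+' at R1). That structure is LR(1), hence unambiguous.

Unambiguous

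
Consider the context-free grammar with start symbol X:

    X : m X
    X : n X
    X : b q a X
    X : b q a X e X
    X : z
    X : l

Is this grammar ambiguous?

Witness: b q a b q a l e l

Derivation 1: X ⇒ b q a X ⇒ b q a b q a X e X ⇒ b q a b q a l e X ⇒ b q a b q a l e l
Derivation 2: X ⇒ b q a X e X ⇒ b q a b q a X e X ⇒ b q a b q a l e X ⇒ b q a b q a l e l

Two distinct leftmost derivations for the same string.

Ambiguous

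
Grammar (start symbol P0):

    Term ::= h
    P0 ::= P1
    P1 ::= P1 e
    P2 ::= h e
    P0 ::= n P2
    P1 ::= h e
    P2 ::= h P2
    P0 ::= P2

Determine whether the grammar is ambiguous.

Ambiguous

Witness: h e

Derivation 1: P0 ⇒ P1 ⇒ h e
Derivation 2: P0 ⇒ P2 ⇒ h e

Two distinct leftmost derivations for the same string.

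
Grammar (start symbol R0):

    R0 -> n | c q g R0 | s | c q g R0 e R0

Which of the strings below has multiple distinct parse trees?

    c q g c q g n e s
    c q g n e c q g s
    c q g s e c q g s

c q g c q g n e s: 2 trees
c q g n e c q g s: 1 tree
c q g s e c q g s: 1 tree

c q g c q g n e s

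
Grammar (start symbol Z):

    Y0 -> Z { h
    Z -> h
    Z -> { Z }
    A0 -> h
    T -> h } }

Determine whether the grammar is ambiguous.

(A0, Y0, T are unreachable from Z, so their rules don't affect L(Z).) L(Z) is { openⁿ atom closeⁿ : n ≥ 0 }. The bracket depth fixes n, and the derivation is forced at every step.

Unambiguous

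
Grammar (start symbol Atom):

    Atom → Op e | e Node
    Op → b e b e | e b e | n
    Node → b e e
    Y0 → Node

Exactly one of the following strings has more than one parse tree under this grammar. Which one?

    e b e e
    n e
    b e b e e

e b e e: 2 trees
n e: 1 tree
b e b e e: 1 tree

e b e e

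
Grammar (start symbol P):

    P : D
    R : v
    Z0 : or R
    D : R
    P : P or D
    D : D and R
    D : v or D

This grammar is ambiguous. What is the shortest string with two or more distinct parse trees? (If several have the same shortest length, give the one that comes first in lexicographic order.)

v or v

length 1: no string has ≥2 trees
length 3: v or v has 2 parse trees

Two derivations of v or v:
  P ⇒ D ⇒ v or D ⇒ v or R ⇒ v or v
  P ⇒ P or D ⇒ D or D ⇒ R or D ⇒ v or D ⇒ v or R ⇒ v or v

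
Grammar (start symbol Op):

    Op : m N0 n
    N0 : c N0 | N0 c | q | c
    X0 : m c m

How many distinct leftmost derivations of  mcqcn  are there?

Parse trees for mcqcn:
  [Op m [N0 c [N0 [N0 q] c]] n]
  [Op m [N0 [N0 c [N0 q]] c] n]

2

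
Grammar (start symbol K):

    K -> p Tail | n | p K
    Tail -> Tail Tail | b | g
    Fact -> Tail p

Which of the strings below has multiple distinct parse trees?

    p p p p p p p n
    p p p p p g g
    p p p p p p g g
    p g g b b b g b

p g g b b b g b

p p p p p p p n: 1 tree
p p p p p g g: 1 tree
p p p p p p g g: 1 tree
p g g b b b g b: 132 trees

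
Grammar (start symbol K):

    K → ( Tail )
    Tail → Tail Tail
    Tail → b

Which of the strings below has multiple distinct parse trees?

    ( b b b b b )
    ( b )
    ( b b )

( b b b b b ): 14 trees
( b ): 1 tree
( b b ): 1 tree

( b b b b b )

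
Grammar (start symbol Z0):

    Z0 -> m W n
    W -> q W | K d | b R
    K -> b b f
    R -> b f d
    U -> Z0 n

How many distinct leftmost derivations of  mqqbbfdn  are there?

Parse trees for mqqbbfdn:
  [Z0 m [W q [W q [W [K b b f] d]]] n]
  [Z0 m [W q [W q [W b [R b f d]]]] n]

2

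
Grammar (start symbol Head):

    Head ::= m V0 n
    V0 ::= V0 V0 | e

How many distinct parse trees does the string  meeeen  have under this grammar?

Parse trees for meeeen:
  [Head m [V0 [V0 e] [V0 [V0 e] [V0 [V0 e] [V0 e]]]] n]
  [Head m [V0 [V0 e] [V0 [V0 [V0 e] [V0 e]] [V0 e]]] n]
  [Head m [V0 [V0 [V0 e] [V0 e]] [V0 [V0 e] [V0 e]]] n]
  [Head m [V0 [V0 [V0 e] [V0 [V0 e] [V0 e]]] [V0 e]] n]
  [Head m [V0 [V0 [V0 [V0 e] [V0 e]] [V0 e]] [V0 e]] n]

5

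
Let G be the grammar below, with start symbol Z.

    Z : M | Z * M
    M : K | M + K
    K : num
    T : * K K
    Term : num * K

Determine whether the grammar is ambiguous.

Unambiguous

Only Z, M, K are reachable from Z; ignoring the rest: The grammar is stratified — Z handles '*' (left-recursive), M handles '+', K atoms. Each operator has a fixed associativity and precedence level, so every string has one parse.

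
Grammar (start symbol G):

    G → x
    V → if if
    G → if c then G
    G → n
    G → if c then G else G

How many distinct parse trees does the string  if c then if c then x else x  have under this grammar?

2

Parse trees for if c then if c then x else x:
  [G if c then [G if c then [G x] else [G x]]]
  [G if c then [G if c then [G x]] else [G x]]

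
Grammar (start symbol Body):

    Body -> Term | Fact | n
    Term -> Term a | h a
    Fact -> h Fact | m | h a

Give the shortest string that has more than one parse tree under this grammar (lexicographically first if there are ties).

length 1: no string has ≥2 trees
length 2: h a has 2 parse trees

Two derivations of h a:
  Body ⇒ Term ⇒ h a
  Body ⇒ Fact ⇒ h a

h a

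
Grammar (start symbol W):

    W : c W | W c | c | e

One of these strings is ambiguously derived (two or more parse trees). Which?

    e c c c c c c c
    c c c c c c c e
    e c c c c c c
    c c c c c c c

c c c c c c c

e c c c c c c c: 1 tree
c c c c c c c e: 1 tree
e c c c c c c: 1 tree
c c c c c c c: 64 trees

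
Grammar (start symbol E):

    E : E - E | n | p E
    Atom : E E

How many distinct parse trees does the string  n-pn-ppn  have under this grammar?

Parse trees for n-pn-ppn:
  [E [E n] - [E [E p [E n]] - [E p [E p [E n]]]]]
  [E [E n] - [E p [E [E n] - [E p [E p [E n]]]]]]
  [E [E [E n] - [E p [E n]]] - [E p [E p [E n]]]]

3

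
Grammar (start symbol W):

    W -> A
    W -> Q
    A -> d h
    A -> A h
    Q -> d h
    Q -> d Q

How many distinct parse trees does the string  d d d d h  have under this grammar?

1

Parse trees for d d d d h:
  [W [Q d [Q d [Q d [Q d h]]]]]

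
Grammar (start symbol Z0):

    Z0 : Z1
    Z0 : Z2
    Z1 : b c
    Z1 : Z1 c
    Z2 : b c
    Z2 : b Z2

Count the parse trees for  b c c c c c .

1

Parse trees for b c c c c c:
  [Z0 [Z1 [Z1 [Z1 [Z1 [Z1 b c] c] c] c] c]]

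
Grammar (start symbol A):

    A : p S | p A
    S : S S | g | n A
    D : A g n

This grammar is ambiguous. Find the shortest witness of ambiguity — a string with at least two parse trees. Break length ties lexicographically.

p g g g

length 2: no string has ≥2 trees
length 3: no string has ≥2 trees
length 4: p g g g has 2 parse trees

Two derivations of p g g g:
  A ⇒ p S ⇒ p S S ⇒ p S S S ⇒ p g S S ⇒ p g g S ⇒ p g g g
  A ⇒ p S ⇒ p S S ⇒ p g S ⇒ p g S S ⇒ p g g S ⇒ p g g g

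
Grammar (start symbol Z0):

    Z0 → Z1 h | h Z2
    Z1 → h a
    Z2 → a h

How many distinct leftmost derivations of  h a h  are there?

2

Parse trees for h a h:
  [Z0 [Z1 h a] h]
  [Z0 h [Z2 a h]]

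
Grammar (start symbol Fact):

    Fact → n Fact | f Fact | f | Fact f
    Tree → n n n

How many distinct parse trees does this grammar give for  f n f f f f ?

Parse trees for f n f f f f (showing first 6 of 26):
  [Fact f [Fact n [Fact f [Fact f [Fact f [Fact f]]]]]]
  [Fact f [Fact n [Fact f [Fact f [Fact [Fact f] f]]]]]
  [Fact f [Fact n [Fact f [Fact [Fact f [Fact f]] f]]]]
  [Fact f [Fact n [Fact f [Fact [Fact [Fact f] f] f]]]]
  [Fact f [Fact n [Fact [Fact f [Fact f [Fact f]]] f]]]
  [Fact f [Fact n [Fact [Fact f [Fact [Fact f] f]] f]]]

26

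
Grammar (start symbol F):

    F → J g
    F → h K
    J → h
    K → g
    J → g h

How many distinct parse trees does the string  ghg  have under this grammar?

Parse trees for ghg:
  [F [J g h] g]

1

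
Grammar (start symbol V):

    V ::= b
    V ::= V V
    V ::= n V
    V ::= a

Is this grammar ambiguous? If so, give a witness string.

Witness: a a a

Derivation 1: V ⇒ V V ⇒ V V V ⇒ a V V ⇒ a a V ⇒ a a a
Derivation 2: V ⇒ V V ⇒ a V ⇒ a V V ⇒ a a V ⇒ a a a

Two distinct leftmost derivations for the same string.

Ambiguous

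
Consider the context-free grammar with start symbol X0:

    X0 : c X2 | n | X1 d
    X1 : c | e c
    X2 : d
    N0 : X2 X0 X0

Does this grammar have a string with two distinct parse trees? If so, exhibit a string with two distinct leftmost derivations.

Ambiguous

Witness: c d

Derivation 1: X0 ⇒ c X2 ⇒ c d
Derivation 2: X0 ⇒ X1 d ⇒ c d

Two distinct leftmost derivations for the same string.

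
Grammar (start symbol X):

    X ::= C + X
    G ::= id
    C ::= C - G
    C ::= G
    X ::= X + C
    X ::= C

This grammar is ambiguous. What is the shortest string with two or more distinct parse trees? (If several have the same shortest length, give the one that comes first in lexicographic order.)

id + id

length 1: no string has ≥2 trees
length 3: id + id has 2 parse trees

Two derivations of id + id:
  X ⇒ C + X ⇒ G + X ⇒ id + X ⇒ id + C ⇒ id + G ⇒ id + id
  X ⇒ X + C ⇒ C + C ⇒ G + C ⇒ id + C ⇒ id + G ⇒ id + id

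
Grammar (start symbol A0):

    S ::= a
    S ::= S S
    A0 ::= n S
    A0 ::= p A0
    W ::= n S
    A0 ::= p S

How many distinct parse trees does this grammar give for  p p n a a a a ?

5

Parse trees for p p n a a a a:
  [A0 p [A0 p [A0 n [S [S a] [S [S a] [S [S a] [S a]]]]]]]
  [A0 p [A0 p [A0 n [S [S a] [S [S [S a] [S a]] [S a]]]]]]
  [A0 p [A0 p [A0 n [S [S [S a] [S a]] [S [S a] [S a]]]]]]
  [A0 p [A0 p [A0 n [S [S [S a] [S [S a] [S a]]] [S a]]]]]
  [A0 p [A0 p [A0 n [S [S [S [S a] [S a]] [S a]] [S a]]]]]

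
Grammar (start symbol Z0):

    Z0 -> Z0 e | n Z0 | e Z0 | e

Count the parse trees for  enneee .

16

Parse trees for enneee (showing first 6 of 16):
  [Z0 [Z0 [Z0 e [Z0 n [Z0 n [Z0 e]]]] e] e]
  [Z0 [Z0 e [Z0 [Z0 n [Z0 n [Z0 e]]] e]] e]
  [Z0 [Z0 e [Z0 n [Z0 [Z0 n [Z0 e]] e]]] e]
  [Z0 [Z0 e [Z0 n [Z0 n [Z0 [Z0 e] e]]]] e]
  [Z0 [Z0 e [Z0 n [Z0 n [Z0 e [Z0 e]]]]] e]
  [Z0 e [Z0 [Z0 [Z0 n [Z0 n [Z0 e]]] e] e]]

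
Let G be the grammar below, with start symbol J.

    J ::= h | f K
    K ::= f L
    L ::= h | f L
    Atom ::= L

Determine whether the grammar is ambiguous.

(Atom is unreachable from J, so its rules don't affect L(J).) Each reachable nonterminal has at most one production per leading terminal, and all productions are right-linear; the derivation is determined token-by-token.

Unambiguous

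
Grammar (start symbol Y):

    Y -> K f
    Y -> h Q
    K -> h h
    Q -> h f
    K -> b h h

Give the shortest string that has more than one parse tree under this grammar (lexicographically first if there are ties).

h h f

length 3: h h f has 2 parse trees

Two derivations of h h f:
  Y ⇒ K f ⇒ h h f
  Y ⇒ h Q ⇒ h h f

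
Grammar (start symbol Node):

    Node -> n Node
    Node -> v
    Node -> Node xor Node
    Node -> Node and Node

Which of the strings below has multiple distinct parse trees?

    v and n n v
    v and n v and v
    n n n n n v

v and n n v: 1 tree
v and n v and v: 3 trees
n n n n n v: 1 tree

v and n v and v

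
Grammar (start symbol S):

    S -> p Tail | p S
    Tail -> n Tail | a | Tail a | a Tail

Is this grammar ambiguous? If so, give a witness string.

Ambiguous

Witness: p a a

Derivation 1: S ⇒ p Tail ⇒ p Tail a ⇒ p a a
Derivation 2: S ⇒ p Tail ⇒ p a Tail ⇒ p a a

Two distinct leftmost derivations for the same string.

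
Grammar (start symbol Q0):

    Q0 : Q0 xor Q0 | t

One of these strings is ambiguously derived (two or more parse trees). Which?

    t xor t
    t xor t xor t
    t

t xor t xor t

t xor t: 1 tree
t xor t xor t: 2 trees
t: 1 tree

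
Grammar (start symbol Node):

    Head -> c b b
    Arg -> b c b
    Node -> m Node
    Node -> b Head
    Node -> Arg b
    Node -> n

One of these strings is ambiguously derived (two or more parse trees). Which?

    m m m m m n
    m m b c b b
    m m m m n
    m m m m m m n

m m m m m n: 1 tree
m m b c b b: 2 trees
m m m m n: 1 tree
m m m m m m n: 1 tree

m m b c b b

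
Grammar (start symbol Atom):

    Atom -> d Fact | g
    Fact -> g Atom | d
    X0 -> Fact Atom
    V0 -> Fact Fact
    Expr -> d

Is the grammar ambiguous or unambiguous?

Unambiguous

(X0, V0, Expr are unreachable from Atom, so their rules don't affect L(Atom).) Restricted to the reachable nonterminals, every rule has the form A → t or A → t B, and no two rules for the same A share a first terminal. The grammar encodes a DFA — one run per string.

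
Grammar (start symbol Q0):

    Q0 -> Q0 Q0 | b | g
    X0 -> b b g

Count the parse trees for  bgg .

2

Parse trees for bgg:
  [Q0 [Q0 b] [Q0 [Q0 g] [Q0 g]]]
  [Q0 [Q0 [Q0 b] [Q0 g]] [Q0 g]]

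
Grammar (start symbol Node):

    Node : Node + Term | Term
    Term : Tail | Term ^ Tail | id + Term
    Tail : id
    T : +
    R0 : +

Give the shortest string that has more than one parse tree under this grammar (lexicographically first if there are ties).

id + id

length 1: no string has ≥2 trees
length 3: id + id has 2 parse trees

Two derivations of id + id:
  Node ⇒ Node + Term ⇒ Term + Term ⇒ Tail + Term ⇒ id + Term ⇒ id + Tail ⇒ id + id
  Node ⇒ Term ⇒ id + Term ⇒ id + Tail ⇒ id + id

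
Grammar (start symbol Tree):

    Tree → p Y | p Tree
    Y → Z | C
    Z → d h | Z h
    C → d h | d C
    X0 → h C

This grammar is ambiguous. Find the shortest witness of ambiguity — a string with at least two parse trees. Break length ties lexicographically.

p d h

length 3: p d h has 2 parse trees

Two derivations of p d h:
  Tree ⇒ p Y ⇒ p Z ⇒ p d h
  Tree ⇒ p Y ⇒ p C ⇒ p d h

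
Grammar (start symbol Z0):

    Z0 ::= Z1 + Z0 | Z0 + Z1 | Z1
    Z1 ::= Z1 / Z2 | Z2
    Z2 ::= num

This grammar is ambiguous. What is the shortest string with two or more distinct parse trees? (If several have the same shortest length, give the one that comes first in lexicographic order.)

length 1: no string has ≥2 trees
length 3: num + num has 2 parse trees

Two derivations of num + num:
  Z0 ⇒ Z1 + Z0 ⇒ Z2 + Z0 ⇒ num + Z0 ⇒ num + Z1 ⇒ num + Z2 ⇒ num + num
  Z0 ⇒ Z0 + Z1 ⇒ Z1 + Z1 ⇒ Z2 + Z1 ⇒ num + Z1 ⇒ num + Z2 ⇒ num + num

num + num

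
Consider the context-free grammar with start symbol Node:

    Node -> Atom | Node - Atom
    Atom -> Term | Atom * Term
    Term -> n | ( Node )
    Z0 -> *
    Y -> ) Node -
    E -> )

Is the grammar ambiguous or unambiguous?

Unambiguous

(Z0, Y, E are unreachable from Node, so their rules don't affect L(Node).) Node → Node - Atom | Atom  ;  Atom → Atom * Term | Term  — a left-associative chain with Term at the bottom. Each string factors uniquely by precedence.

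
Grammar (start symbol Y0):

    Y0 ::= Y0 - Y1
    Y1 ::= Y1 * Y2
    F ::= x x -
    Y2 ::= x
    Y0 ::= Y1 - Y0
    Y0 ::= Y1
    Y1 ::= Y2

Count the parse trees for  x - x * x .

Parse trees for x - x * x:
  [Y0 [Y0 [Y1 [Y2 x]]] - [Y1 [Y1 [Y2 x]] * [Y2 x]]]
  [Y0 [Y1 [Y2 x]] - [Y0 [Y1 [Y1 [Y2 x]] * [Y2 x]]]]

2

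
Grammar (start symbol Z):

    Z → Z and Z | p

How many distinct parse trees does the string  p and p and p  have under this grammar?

Parse trees for p and p and p:
  [Z [Z p] and [Z [Z p] and [Z p]]]
  [Z [Z [Z p] and [Z p]] and [Z p]]

2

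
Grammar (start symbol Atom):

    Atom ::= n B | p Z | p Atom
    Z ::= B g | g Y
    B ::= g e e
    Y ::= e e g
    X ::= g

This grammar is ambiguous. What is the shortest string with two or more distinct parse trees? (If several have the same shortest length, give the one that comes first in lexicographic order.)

length 4: no string has ≥2 trees
length 5: p g e e g has 2 parse trees

Two derivations of p g e e g:
  Atom ⇒ p Z ⇒ p B g ⇒ p g e e g
  Atom ⇒ p Z ⇒ p g Y ⇒ p g e e g

p g e e g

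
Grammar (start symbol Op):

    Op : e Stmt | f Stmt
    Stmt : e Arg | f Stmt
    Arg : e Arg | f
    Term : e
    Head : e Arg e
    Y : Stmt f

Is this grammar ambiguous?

Unambiguous

Only Op, Stmt, Arg are reachable from Op; ignoring the rest: Each reachable nonterminal has at most one production per leading terminal, and all productions are right-linear; the derivation is determined token-by-token.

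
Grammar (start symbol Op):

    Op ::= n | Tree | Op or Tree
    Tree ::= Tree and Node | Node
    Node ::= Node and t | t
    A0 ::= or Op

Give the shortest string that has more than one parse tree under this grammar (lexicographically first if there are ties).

length 1: no string has ≥2 trees
length 3: t and t has 2 parse trees

Two derivations of t and t:
  Op ⇒ Tree ⇒ Tree and Node ⇒ Node and Node ⇒ t and Node ⇒ t and t
  Op ⇒ Tree ⇒ Node ⇒ Node and t ⇒ t and t

t and t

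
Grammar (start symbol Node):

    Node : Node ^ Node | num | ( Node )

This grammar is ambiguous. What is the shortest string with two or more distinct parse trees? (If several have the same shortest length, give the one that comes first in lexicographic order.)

num ^ num ^ num

length 1: no string has ≥2 trees
length 3: no string has ≥2 trees
length 5: num ^ num ^ num has 2 parse trees

Two derivations of num ^ num ^ num:
  Node ⇒ Node ^ Node ⇒ Node ^ Node ^ Node ⇒ num ^ Node ^ Node ⇒ num ^ num ^ Node ⇒ num ^ num ^ num
  Node ⇒ Node ^ Node ⇒ num ^ Node ⇒ num ^ Node ^ Node ⇒ num ^ num ^ Node ⇒ num ^ num ^ num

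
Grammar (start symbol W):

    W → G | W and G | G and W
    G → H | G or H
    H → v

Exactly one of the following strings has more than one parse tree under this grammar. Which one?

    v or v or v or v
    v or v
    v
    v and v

v and v

v or v or v or v: 1 tree
v or v: 1 tree
v: 1 tree
v and v: 2 trees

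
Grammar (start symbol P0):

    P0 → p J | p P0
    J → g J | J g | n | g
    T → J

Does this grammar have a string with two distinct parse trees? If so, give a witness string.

Ambiguous

Witness: p g g

Derivation 1: P0 ⇒ p J ⇒ p g J ⇒ p g g
Derivation 2: P0 ⇒ p J ⇒ p J g ⇒ p g g

Two distinct leftmost derivations for the same string.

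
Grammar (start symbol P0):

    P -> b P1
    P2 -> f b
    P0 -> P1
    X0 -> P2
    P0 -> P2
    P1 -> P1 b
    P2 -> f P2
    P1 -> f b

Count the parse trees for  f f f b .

1

Parse trees for f f f b:
  [P0 [P2 f [P2 f [P2 f b]]]]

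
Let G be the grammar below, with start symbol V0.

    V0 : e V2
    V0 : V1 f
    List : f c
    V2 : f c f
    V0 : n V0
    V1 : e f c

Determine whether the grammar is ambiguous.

Witness: e f c f

Derivation 1: V0 ⇒ e V2 ⇒ e f c f
Derivation 2: V0 ⇒ V1 f ⇒ e f c f

Two distinct leftmost derivations for the same string.

Ambiguous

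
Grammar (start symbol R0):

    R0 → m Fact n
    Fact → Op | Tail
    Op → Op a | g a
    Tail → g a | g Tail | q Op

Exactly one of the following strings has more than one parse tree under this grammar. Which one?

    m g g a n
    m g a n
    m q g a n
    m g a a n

m g a n

m g g a n: 1 tree
m g a n: 2 trees
m q g a n: 1 tree
m g a a n: 1 tree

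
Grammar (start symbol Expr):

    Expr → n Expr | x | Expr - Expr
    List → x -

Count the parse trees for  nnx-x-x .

9

Parse trees for nnx-x-x (showing first 6 of 9):
  [Expr n [Expr n [Expr [Expr x] - [Expr [Expr x] - [Expr x]]]]]
  [Expr n [Expr n [Expr [Expr [Expr x] - [Expr x]] - [Expr x]]]]
  [Expr n [Expr [Expr n [Expr x]] - [Expr [Expr x] - [Expr x]]]]
  [Expr n [Expr [Expr n [Expr [Expr x] - [Expr x]]] - [Expr x]]]
  [Expr n [Expr [Expr [Expr n [Expr x]] - [Expr x]] - [Expr x]]]
  [Expr [Expr n [Expr n [Expr x]]] - [Expr [Expr x] - [Expr x]]]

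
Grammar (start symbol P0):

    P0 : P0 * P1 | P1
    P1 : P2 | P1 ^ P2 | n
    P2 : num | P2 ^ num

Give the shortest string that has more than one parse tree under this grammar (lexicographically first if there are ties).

length 1: no string has ≥2 trees
length 3: num ^ num has 2 parse trees

Two derivations of num ^ num:
  P0 ⇒ P1 ⇒ P2 ⇒ P2 ^ num ⇒ num ^ num
  P0 ⇒ P1 ⇒ P1 ^ P2 ⇒ P2 ^ P2 ⇒ num ^ P2 ⇒ num ^ num

num ^ num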